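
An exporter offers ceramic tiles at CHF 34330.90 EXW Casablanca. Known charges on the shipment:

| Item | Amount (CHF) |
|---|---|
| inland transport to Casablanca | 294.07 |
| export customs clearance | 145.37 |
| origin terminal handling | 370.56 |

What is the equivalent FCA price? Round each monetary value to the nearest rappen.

FCA price: CHF 34770.34

Not relevant to the conversion: origin terminal — on the buyer under both terms; not part of either seller's price.
From EXW to FCA, the seller additionally bears: inland to port, export clearance.
FCA price = 34330.90 + 294.07 + 145.37 = 34770.34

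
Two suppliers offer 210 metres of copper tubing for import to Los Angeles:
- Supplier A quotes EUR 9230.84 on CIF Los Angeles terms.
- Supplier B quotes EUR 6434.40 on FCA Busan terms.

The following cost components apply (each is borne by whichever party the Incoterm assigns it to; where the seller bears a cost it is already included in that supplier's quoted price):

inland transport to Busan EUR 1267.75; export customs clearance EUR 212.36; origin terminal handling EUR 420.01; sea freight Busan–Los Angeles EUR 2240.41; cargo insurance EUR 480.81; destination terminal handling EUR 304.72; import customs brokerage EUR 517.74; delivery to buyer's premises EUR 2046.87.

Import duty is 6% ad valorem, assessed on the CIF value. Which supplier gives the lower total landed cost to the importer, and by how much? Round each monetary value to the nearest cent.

Supplier A is cheaper by EUR 365.48

Supplier A (CIF):
The CIF price already equals the CIF value: 9230.84
Import duty = 9230.84 × 6% = 553.85
Buyer bears (A): 304.72 + 517.74 + 2046.87 = 2869.33
Landed cost (A) = invoice 9230.84 + 2869.33 + duty 553.85 = 12654.02
Supplier B (FCA):
CIF value = FCA price + origin terminal + freight + insurance = 6434.40 + 420.01 + 2240.41 + 480.81 = 9575.63
Import duty = 9575.63 × 6% = 574.54
Buyer bears (B): 420.01 + 2240.41 + 480.81 + 304.72 + 517.74 + 2046.87 = 6010.56
Landed cost (B) = invoice 6434.40 + 6010.56 + duty 574.54 = 13019.50
Difference = |12654.02 − 13019.50| = 365.48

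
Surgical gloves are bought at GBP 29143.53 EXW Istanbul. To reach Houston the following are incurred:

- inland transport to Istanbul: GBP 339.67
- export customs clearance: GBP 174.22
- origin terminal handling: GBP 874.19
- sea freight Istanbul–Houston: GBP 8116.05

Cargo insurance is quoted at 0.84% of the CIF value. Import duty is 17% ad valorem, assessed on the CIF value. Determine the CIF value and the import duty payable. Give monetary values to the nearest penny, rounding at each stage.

Let C be the CIF value. C = EXW price + pre-shipment costs + freight + 0.84% × C
C − 0.84% × C = 29143.53 + 339.67 + 174.22 + 874.19 + 8116.05
0.9916 × C = 38647.66
C = 38647.66 / 0.9916 = 38975.05
Insurance premium = 0.84% × 38975.05 = 327.39
Import duty = 38975.05 × 17% = 6625.76

CIF value: GBP 38975.05; import duty: GBP 6625.76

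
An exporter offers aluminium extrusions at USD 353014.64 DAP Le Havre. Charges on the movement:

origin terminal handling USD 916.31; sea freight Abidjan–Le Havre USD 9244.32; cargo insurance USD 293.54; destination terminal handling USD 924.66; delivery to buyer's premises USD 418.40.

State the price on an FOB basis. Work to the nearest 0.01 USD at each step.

Not relevant to the conversion: origin terminal — on the seller under both DAP and FOB; already in the DAP price and stays in the FOB price.
From DAP to FOB, the seller no longer bears: freight, insurance, destination terminal, delivery.
FOB price = 353014.64 − 9244.32 − 293.54 − 924.66 − 418.40 = 342133.72

FOB price: USD 342133.72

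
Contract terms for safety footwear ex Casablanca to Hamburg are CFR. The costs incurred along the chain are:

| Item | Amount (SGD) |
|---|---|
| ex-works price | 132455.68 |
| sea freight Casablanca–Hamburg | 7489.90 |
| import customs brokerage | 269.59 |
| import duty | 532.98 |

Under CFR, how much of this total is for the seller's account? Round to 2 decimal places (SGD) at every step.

CFR: the seller pays costs through ocean freight to the destination port, but not insurance.
Seller's account: goods 132455.68 + freight 7489.90 = 139945.58
Buyer's account: brokerage 269.59 + duty 532.98 = 802.57

Seller's account: SGD 139945.58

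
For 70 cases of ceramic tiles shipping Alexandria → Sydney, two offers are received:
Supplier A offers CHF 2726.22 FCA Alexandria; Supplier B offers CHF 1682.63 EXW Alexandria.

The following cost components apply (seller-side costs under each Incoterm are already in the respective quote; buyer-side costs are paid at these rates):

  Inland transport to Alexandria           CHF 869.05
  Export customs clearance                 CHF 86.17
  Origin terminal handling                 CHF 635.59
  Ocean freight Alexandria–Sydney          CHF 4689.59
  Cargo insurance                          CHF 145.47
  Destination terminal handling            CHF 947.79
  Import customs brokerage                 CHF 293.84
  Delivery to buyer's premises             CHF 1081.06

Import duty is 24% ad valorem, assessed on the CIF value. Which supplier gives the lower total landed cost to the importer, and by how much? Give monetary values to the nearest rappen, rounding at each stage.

Supplier B is cheaper by CHF 109.58

Supplier A (FCA):
CIF value = FCA price + origin terminal + freight + insurance = 2726.22 + 635.59 + 4689.59 + 145.47 = 8196.87
Import duty = 8196.87 × 24% = 1967.25
Buyer bears (A): 635.59 + 4689.59 + 145.47 + 947.79 + 293.84 + 1081.06 = 7793.34
Landed cost (A) = invoice 2726.22 + 7793.34 + duty 1967.25 = 12486.81
Supplier B (EXW):
CIF value = EXW price + inland to port + export clearance + origin terminal + freight + insurance = 1682.63 + 869.05 + 86.17 + 635.59 + 4689.59 + 145.47 = 8108.50
Import duty = 8108.50 × 24% = 1946.04
Buyer bears (B): 869.05 + 86.17 + 635.59 + 4689.59 + 145.47 + 947.79 + 293.84 + 1081.06 = 8748.56
Landed cost (B) = invoice 1682.63 + 8748.56 + duty 1946.04 = 12377.23
Difference = |12486.81 − 12377.23| = 109.58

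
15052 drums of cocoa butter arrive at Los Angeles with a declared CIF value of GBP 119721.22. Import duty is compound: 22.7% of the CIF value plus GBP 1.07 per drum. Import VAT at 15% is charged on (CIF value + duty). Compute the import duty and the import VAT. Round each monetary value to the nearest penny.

Import duty: GBP 43282.36; import VAT: GBP 24450.54

Ad valorem component: 119721.22 × 22.7% = 27176.72
Specific component: 15052 × 1.07 = 16105.64
Import duty = 27176.72 + 16105.64 = 43282.36
VAT base = CIF + duty = 119721.22 + 43282.36 = 163003.58
Import VAT = 163003.58 × 15% = 24450.54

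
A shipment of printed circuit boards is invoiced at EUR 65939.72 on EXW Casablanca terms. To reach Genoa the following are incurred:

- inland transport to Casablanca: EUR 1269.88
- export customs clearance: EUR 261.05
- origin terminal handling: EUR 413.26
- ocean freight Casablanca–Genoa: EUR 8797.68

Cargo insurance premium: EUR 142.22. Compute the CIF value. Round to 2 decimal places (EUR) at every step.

CIF value: EUR 76823.81

CIF = EXW price + pre-shipment costs + freight + insurance
CIF = 65939.72 + 1269.88 + 261.05 + 413.26 + 8797.68 + 142.22 = 76823.81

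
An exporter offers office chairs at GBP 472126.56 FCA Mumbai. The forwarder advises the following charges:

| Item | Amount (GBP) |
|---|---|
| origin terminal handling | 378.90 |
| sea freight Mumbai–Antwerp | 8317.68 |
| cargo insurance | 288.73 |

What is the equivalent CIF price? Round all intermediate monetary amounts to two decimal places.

From FCA to CIF, the seller additionally bears: origin terminal, freight, insurance.
CIF price = 472126.56 + 378.90 + 8317.68 + 288.73 = 481111.87

CIF price: GBP 481111.87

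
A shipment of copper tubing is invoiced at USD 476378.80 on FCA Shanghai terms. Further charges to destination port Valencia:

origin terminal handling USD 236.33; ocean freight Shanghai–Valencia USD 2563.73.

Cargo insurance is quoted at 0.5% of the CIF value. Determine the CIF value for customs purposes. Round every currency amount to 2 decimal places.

Let C be the CIF value. C = FCA price + pre-shipment costs + freight + 0.5% × C
C − 0.5% × C = 476378.80 + 236.33 + 2563.73
0.995 × C = 479178.86
C = 479178.86 / 0.995 = 481586.79
Insurance premium = 0.5% × 481586.79 = 2407.93

CIF value: USD 481586.79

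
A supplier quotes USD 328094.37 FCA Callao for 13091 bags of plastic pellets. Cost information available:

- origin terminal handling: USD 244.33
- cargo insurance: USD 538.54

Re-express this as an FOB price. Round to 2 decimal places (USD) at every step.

Not relevant to the conversion: insurance — on the buyer under both terms; not part of either seller's price.
From FCA to FOB, the seller additionally bears: origin terminal.
FOB price = 328094.37 + 244.33 = 328338.70

FOB price: USD 328338.70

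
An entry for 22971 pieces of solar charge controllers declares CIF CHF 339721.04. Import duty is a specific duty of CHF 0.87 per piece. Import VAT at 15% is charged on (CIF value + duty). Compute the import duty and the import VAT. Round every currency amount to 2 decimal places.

Import duty = 22971 × 0.87 = 19984.77
VAT base = CIF + duty = 339721.04 + 19984.77 = 359705.81
Import VAT = 359705.81 × 15% = 53955.87

Import duty: CHF 19984.77; import VAT: CHF 53955.87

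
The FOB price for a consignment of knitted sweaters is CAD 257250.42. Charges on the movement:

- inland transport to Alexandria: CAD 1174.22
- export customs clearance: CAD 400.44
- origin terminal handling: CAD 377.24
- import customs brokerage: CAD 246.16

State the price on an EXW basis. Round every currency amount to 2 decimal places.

Not relevant to the conversion: brokerage — on the buyer under both terms; not part of either seller's price.
From FOB to EXW, the seller no longer bears: inland to port, export clearance, origin terminal.
EXW price = 257250.42 − 1174.22 − 400.44 − 377.24 = 255298.52

EXW price: CAD 255298.52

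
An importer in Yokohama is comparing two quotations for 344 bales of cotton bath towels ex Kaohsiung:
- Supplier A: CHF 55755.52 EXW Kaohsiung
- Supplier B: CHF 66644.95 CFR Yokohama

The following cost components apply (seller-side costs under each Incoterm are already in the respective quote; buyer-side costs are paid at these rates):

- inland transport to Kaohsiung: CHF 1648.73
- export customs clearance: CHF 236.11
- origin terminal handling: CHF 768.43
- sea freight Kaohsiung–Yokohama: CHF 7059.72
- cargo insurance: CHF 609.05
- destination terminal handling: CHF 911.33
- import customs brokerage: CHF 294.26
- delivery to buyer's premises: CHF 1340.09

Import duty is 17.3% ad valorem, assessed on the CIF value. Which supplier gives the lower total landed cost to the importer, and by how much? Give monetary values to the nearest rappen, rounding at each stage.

Supplier A (EXW):
CIF value = EXW price + inland to port + export clearance + origin terminal + freight + insurance = 55755.52 + 1648.73 + 236.11 + 768.43 + 7059.72 + 609.05 = 66077.56
Import duty = 66077.56 × 17.3% = 11431.42
Buyer bears (A): 1648.73 + 236.11 + 768.43 + 7059.72 + 609.05 + 911.33 + 294.26 + 1340.09 = 12867.72
Landed cost (A) = invoice 55755.52 + 12867.72 + duty 11431.42 = 80054.66
Supplier B (CFR):
CIF value = CFR price + insurance = 66644.95 + 609.05 = 67254.00
Import duty = 67254.00 × 17.3% = 11634.94
Buyer bears (B): 609.05 + 911.33 + 294.26 + 1340.09 = 3154.73
Landed cost (B) = invoice 66644.95 + 3154.73 + duty 11634.94 = 81434.62
Difference = |80054.66 − 81434.62| = 1379.96

Supplier A is cheaper by CHF 1379.96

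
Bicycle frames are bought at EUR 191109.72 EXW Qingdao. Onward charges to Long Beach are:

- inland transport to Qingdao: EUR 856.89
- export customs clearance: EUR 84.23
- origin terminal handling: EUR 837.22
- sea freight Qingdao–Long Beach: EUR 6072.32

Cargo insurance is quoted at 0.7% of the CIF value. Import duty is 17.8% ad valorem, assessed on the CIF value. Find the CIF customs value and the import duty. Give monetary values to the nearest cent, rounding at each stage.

Let C be the CIF value. C = EXW price + pre-shipment costs + freight + 0.7% × C
C − 0.7% × C = 191109.72 + 856.89 + 84.23 + 837.22 + 6072.32
0.993 × C = 198960.38
C = 198960.38 / 0.993 = 200362.92
Insurance premium = 0.7% × 200362.92 = 1402.54
Import duty = 200362.92 × 17.8% = 35664.60

CIF value: EUR 200362.92; import duty: EUR 35664.60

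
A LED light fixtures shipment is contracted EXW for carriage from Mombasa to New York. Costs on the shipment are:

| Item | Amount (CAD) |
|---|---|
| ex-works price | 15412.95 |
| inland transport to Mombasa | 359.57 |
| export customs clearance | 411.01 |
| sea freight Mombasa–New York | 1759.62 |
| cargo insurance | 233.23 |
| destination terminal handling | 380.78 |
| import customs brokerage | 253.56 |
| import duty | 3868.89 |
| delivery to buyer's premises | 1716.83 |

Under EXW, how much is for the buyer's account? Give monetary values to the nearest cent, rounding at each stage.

Buyer's account: CAD 8983.49

EXW: the seller makes goods available at their premises; the buyer bears all onward costs.
Seller's account: goods 15412.95 = 15412.95
Buyer's account: inland to port 359.57 + export clearance 411.01 + freight 1759.62 + insurance 233.23 + destination terminal 380.78 + brokerage 253.56 + duty 3868.89 + delivery 1716.83 = 8983.49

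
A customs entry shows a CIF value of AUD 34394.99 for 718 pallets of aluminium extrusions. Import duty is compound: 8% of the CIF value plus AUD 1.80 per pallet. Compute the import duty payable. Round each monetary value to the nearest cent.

Import duty: AUD 4044.00

Ad valorem component: 34394.99 × 8% = 2751.60
Specific component: 718 × 1.80 = 1292.40
Import duty = 2751.60 + 1292.40 = 4044.00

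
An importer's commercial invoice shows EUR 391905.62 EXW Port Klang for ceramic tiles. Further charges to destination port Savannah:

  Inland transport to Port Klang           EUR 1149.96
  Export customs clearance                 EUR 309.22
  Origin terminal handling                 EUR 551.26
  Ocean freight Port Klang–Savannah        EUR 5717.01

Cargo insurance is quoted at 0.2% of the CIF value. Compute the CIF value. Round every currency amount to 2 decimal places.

CIF value: EUR 400433.94

Let C be the CIF value. C = EXW price + pre-shipment costs + freight + 0.2% × C
C − 0.2% × C = 391905.62 + 1149.96 + 309.22 + 551.26 + 5717.01
0.998 × C = 399633.07
C = 399633.07 / 0.998 = 400433.94
Insurance premium = 0.2% × 400433.94 = 800.87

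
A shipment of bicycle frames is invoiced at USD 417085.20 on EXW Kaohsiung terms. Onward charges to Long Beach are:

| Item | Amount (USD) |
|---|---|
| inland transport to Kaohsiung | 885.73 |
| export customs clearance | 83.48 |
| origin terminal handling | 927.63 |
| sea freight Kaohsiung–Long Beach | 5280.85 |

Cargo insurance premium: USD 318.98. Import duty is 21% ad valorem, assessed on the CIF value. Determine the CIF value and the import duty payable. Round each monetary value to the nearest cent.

CIF value: USD 424581.87; import duty: USD 89162.19

CIF = EXW price + pre-shipment costs + freight + insurance
CIF = 417085.20 + 885.73 + 83.48 + 927.63 + 5280.85 + 318.98 = 424581.87
Import duty = 424581.87 × 21% = 89162.19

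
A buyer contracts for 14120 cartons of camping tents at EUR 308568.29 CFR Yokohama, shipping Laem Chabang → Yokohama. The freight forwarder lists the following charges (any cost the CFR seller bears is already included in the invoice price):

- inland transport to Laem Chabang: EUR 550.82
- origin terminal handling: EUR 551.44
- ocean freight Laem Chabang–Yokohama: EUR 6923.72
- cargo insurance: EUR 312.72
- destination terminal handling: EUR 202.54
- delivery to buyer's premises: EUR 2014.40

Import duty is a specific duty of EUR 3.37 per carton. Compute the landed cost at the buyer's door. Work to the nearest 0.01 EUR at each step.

CFR: the seller pays costs through ocean freight to the destination port, but not insurance.
Already in the invoice (seller's account under CFR): inland to port, origin terminal, freight — exclude.
CIF value = CFR price + insurance = 308568.29 + 312.72 = 308881.01
Import duty = 14120 × 3.37 = 47584.40
Buyer bears: insurance 312.72 + destination terminal 202.54 + delivery 2014.40 + duty 47584.40 = 50114.06
Landed cost = invoice 308568.29 + 50114.06 = 358682.35

Total landed cost: EUR 358682.35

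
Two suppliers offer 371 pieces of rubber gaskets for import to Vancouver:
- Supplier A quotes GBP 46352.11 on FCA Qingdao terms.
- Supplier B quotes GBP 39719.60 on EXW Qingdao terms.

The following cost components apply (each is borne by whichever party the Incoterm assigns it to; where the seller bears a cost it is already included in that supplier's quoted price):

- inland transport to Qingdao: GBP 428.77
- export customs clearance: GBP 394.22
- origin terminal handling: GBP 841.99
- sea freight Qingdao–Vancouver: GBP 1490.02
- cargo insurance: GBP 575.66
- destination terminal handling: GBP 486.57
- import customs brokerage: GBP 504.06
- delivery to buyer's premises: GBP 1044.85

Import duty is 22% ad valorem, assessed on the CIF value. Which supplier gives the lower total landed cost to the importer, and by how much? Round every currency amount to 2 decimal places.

Supplier A (FCA):
CIF value = FCA price + origin terminal + freight + insurance = 46352.11 + 841.99 + 1490.02 + 575.66 = 49259.78
Import duty = 49259.78 × 22% = 10837.15
Buyer bears (A): 841.99 + 1490.02 + 575.66 + 486.57 + 504.06 + 1044.85 = 4943.15
Landed cost (A) = invoice 46352.11 + 4943.15 + duty 10837.15 = 62132.41
Supplier B (EXW):
CIF value = EXW price + inland to port + export clearance + origin terminal + freight + insurance = 39719.60 + 428.77 + 394.22 + 841.99 + 1490.02 + 575.66 = 43450.26
Import duty = 43450.26 × 22% = 9559.06
Buyer bears (B): 428.77 + 394.22 + 841.99 + 1490.02 + 575.66 + 486.57 + 504.06 + 1044.85 = 5766.14
Landed cost (B) = invoice 39719.60 + 5766.14 + duty 9559.06 = 55044.80
Difference = |62132.41 − 55044.80| = 7087.61

Supplier B is cheaper by GBP 7087.61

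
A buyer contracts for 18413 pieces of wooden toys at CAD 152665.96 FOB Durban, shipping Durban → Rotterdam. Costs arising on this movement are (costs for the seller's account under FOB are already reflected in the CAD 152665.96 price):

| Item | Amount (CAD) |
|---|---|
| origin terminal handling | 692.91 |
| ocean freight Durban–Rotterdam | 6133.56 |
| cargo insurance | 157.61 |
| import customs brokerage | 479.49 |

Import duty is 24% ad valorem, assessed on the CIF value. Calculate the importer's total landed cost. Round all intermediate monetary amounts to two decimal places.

Total landed cost: CAD 197586.33

FOB: the seller bears costs until goods are on board at the origin port; the buyer bears freight, insurance and all costs thereafter.
Already in the invoice (seller's account under FOB): origin terminal — exclude.
CIF value = FOB price + freight + insurance = 152665.96 + 6133.56 + 157.61 = 158957.13
Import duty = 158957.13 × 24% = 38149.71
Buyer bears: freight 6133.56 + insurance 157.61 + brokerage 479.49 + duty 38149.71 = 44920.37
Landed cost = invoice 152665.96 + 44920.37 = 197586.33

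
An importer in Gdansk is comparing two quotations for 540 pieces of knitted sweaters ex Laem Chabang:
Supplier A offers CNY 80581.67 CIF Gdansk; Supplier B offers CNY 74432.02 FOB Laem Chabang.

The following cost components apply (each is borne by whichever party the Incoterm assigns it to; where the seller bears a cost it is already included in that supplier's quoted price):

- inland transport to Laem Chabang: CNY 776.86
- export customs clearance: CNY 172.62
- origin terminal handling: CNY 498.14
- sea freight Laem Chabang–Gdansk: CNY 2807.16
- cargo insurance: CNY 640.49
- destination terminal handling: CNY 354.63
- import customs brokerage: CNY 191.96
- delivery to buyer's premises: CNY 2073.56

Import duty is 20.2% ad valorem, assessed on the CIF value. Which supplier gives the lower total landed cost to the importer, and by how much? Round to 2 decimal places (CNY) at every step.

Supplier A (CIF):
The CIF price already equals the CIF value: 80581.67
Import duty = 80581.67 × 20.2% = 16277.50
Buyer bears (A): 354.63 + 191.96 + 2073.56 = 2620.15
Landed cost (A) = invoice 80581.67 + 2620.15 + duty 16277.50 = 99479.32
Supplier B (FOB):
CIF value = FOB price + freight + insurance = 74432.02 + 2807.16 + 640.49 = 77879.67
Import duty = 77879.67 × 20.2% = 15731.69
Buyer bears (B): 2807.16 + 640.49 + 354.63 + 191.96 + 2073.56 = 6067.80
Landed cost (B) = invoice 74432.02 + 6067.80 + duty 15731.69 = 96231.51
Difference = |99479.32 − 96231.51| = 3247.81

Supplier B is cheaper by CNY 3247.81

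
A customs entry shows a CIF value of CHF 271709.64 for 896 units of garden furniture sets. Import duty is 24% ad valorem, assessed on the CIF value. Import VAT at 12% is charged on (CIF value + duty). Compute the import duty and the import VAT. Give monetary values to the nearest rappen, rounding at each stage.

Import duty: CHF 65210.31; import VAT: CHF 40430.39

Import duty = 271709.64 × 24% = 65210.31
VAT base = CIF + duty = 271709.64 + 65210.31 = 336919.95
Import VAT = 336919.95 × 12% = 40430.39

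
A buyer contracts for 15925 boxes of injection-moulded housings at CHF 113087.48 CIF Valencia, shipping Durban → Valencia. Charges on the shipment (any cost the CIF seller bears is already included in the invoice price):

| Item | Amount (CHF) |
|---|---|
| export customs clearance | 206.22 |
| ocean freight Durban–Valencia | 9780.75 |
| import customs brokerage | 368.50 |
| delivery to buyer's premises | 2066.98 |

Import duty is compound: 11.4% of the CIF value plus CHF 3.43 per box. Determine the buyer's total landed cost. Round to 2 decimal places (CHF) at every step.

CIF: the seller pays costs through ocean freight and marine insurance to the destination port.
Already in the invoice (seller's account under CIF): export clearance, freight — exclude.
The CIF price already equals the CIF value: 113087.48
Ad valorem component: 113087.48 × 11.4% = 12891.97
Specific component: 15925 × 3.43 = 54622.75
Import duty = 12891.97 + 54622.75 = 67514.72
Buyer bears: brokerage 368.50 + delivery 2066.98 + duty 67514.72 = 69950.20
Landed cost = invoice 113087.48 + 69950.20 = 183037.68

Total landed cost: CHF 183037.68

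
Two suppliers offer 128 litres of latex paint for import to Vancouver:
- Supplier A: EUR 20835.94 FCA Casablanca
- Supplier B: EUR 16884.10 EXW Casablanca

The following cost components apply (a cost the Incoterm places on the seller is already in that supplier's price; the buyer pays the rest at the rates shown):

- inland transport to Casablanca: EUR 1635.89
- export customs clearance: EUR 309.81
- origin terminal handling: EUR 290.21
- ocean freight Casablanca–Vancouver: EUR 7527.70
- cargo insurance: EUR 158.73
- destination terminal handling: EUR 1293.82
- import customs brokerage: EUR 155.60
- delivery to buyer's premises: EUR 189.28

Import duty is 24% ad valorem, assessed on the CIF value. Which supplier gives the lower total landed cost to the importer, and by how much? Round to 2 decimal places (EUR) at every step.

Supplier A (FCA):
CIF value = FCA price + origin terminal + freight + insurance = 20835.94 + 290.21 + 7527.70 + 158.73 = 28812.58
Import duty = 28812.58 × 24% = 6915.02
Buyer bears (A): 290.21 + 7527.70 + 158.73 + 1293.82 + 155.60 + 189.28 = 9615.34
Landed cost (A) = invoice 20835.94 + 9615.34 + duty 6915.02 = 37366.30
Supplier B (EXW):
CIF value = EXW price + inland to port + export clearance + origin terminal + freight + insurance = 16884.10 + 1635.89 + 309.81 + 290.21 + 7527.70 + 158.73 = 26806.44
Import duty = 26806.44 × 24% = 6433.55
Buyer bears (B): 1635.89 + 309.81 + 290.21 + 7527.70 + 158.73 + 1293.82 + 155.60 + 189.28 = 11561.04
Landed cost (B) = invoice 16884.10 + 11561.04 + duty 6433.55 = 34878.69
Difference = |37366.30 − 34878.69| = 2487.61

Supplier B is cheaper by EUR 2487.61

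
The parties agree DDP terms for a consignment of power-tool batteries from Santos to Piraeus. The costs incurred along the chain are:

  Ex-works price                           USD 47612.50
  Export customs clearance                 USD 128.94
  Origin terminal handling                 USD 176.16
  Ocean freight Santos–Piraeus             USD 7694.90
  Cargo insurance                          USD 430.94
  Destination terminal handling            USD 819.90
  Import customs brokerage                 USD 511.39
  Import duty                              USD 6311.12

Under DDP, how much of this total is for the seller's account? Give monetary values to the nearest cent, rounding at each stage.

Seller's account: USD 63685.85

DDP: the seller bears all costs including import duty.
Seller's account: goods 47612.50 + export clearance 128.94 + origin terminal 176.16 + freight 7694.90 + insurance 430.94 + destination terminal 819.90 + brokerage 511.39 + duty 6311.12 = 63685.85
Buyer's account: 0.00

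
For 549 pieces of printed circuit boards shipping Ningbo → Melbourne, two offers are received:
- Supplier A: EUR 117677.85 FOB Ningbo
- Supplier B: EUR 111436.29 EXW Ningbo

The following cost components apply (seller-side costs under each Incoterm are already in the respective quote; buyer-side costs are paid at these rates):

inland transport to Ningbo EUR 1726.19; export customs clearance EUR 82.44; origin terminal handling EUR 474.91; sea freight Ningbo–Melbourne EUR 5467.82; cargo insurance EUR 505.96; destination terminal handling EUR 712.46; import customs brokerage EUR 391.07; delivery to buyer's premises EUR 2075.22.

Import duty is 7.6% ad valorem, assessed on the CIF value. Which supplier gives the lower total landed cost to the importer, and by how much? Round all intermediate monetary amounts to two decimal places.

Supplier A (FOB):
CIF value = FOB price + freight + insurance = 117677.85 + 5467.82 + 505.96 = 123651.63
Import duty = 123651.63 × 7.6% = 9397.52
Buyer bears (A): 5467.82 + 505.96 + 712.46 + 391.07 + 2075.22 = 9152.53
Landed cost (A) = invoice 117677.85 + 9152.53 + duty 9397.52 = 136227.90
Supplier B (EXW):
CIF value = EXW price + inland to port + export clearance + origin terminal + freight + insurance = 111436.29 + 1726.19 + 82.44 + 474.91 + 5467.82 + 505.96 = 119693.61
Import duty = 119693.61 × 7.6% = 9096.71
Buyer bears (B): 1726.19 + 82.44 + 474.91 + 5467.82 + 505.96 + 712.46 + 391.07 + 2075.22 = 11436.07
Landed cost (B) = invoice 111436.29 + 11436.07 + duty 9096.71 = 131969.07
Difference = |136227.90 − 131969.07| = 4258.83

Supplier B is cheaper by EUR 4258.83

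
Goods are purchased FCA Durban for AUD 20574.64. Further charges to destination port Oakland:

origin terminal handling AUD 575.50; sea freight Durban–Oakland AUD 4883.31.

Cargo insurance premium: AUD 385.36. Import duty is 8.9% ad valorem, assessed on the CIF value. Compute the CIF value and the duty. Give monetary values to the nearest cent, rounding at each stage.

CIF value: AUD 26418.81; import duty: AUD 2351.27

CIF = FCA price + pre-shipment costs + freight + insurance
CIF = 20574.64 + 575.50 + 4883.31 + 385.36 = 26418.81
Import duty = 26418.81 × 8.9% = 2351.27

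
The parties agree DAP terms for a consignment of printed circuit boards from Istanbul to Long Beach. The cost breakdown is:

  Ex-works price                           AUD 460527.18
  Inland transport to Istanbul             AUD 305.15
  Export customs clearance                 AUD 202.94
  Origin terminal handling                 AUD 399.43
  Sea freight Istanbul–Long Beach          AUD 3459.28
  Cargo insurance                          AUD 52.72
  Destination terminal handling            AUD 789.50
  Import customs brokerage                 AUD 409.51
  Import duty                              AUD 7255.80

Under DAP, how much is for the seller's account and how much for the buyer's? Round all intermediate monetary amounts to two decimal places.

DAP: the seller bears all costs to the named destination except import duty and clearance.
Seller's account: goods 460527.18 + inland to port 305.15 + export clearance 202.94 + origin terminal 399.43 + freight 3459.28 + insurance 52.72 + destination terminal 789.50 = 465736.20
Buyer's account: brokerage 409.51 + duty 7255.80 = 7665.31

Seller: AUD 465736.20; buyer: AUD 7665.31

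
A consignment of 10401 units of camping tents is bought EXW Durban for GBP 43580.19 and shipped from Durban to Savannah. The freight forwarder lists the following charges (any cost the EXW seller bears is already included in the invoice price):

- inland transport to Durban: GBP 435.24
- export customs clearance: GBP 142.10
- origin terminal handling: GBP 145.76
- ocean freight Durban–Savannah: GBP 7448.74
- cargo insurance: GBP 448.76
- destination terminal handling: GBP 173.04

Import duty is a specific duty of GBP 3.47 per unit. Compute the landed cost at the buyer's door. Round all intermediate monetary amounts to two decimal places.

Total landed cost: GBP 88465.30

EXW: the seller makes goods available at their premises; the buyer bears all onward costs.
CIF value = EXW price + inland to port + export clearance + origin terminal + freight + insurance = 43580.19 + 435.24 + 142.10 + 145.76 + 7448.74 + 448.76 = 52200.79
Import duty = 10401 × 3.47 = 36091.47
Buyer bears: inland to port 435.24 + export clearance 142.10 + origin terminal 145.76 + freight 7448.74 + insurance 448.76 + destination terminal 173.04 + duty 36091.47 = 44885.11
Landed cost = invoice 43580.19 + 44885.11 = 88465.30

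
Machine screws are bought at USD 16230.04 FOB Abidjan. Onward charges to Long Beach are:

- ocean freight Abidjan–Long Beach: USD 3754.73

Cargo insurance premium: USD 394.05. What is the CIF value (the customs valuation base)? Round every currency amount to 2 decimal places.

CIF value: USD 20378.82

CIF = FOB price + freight + insurance
CIF = 16230.04 + 3754.73 + 394.05 = 20378.82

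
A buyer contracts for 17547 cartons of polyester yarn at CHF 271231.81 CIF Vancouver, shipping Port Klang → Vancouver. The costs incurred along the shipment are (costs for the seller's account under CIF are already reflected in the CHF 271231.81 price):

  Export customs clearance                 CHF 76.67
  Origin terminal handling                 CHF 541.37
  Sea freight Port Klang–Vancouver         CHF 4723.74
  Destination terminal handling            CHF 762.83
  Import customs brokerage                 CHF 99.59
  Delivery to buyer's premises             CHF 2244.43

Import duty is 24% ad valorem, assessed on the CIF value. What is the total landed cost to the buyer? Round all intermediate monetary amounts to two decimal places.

Total landed cost: CHF 339434.29

CIF: the seller pays costs through ocean freight and marine insurance to the destination port.
Already in the invoice (seller's account under CIF): export clearance, origin terminal, freight — exclude.
The CIF price already equals the CIF value: 271231.81
Import duty = 271231.81 × 24% = 65095.63
Buyer bears: destination terminal 762.83 + brokerage 99.59 + delivery 2244.43 + duty 65095.63 = 68202.48
Landed cost = invoice 271231.81 + 68202.48 = 339434.29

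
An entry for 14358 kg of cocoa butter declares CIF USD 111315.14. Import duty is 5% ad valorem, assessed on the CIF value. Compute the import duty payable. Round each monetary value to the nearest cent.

Import duty: USD 5565.76

Import duty = 111315.14 × 5% = 5565.76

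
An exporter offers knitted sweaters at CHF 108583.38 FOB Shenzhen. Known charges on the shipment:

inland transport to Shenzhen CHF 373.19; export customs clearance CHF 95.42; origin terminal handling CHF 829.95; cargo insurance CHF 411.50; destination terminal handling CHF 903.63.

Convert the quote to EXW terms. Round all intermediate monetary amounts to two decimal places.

EXW price: CHF 107284.82

Not relevant to the conversion: insurance, destination terminal — on the buyer under both terms; not part of either seller's price.
From FOB to EXW, the seller no longer bears: inland to port, export clearance, origin terminal.
EXW price = 108583.38 − 373.19 − 95.42 − 829.95 = 107284.82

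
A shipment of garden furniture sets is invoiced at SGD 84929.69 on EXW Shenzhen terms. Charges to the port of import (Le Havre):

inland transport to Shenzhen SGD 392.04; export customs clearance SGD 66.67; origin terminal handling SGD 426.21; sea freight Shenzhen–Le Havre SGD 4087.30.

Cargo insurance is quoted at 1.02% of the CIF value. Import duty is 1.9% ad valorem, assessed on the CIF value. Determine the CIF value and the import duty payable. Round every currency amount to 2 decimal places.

CIF value: SGD 90828.36; import duty: SGD 1725.74

Let C be the CIF value. C = EXW price + pre-shipment costs + freight + 1.02% × C
C − 1.02% × C = 84929.69 + 392.04 + 66.67 + 426.21 + 4087.30
0.9898 × C = 89901.91
C = 89901.91 / 0.9898 = 90828.36
Insurance premium = 1.02% × 90828.36 = 926.45
Import duty = 90828.36 × 1.9% = 1725.74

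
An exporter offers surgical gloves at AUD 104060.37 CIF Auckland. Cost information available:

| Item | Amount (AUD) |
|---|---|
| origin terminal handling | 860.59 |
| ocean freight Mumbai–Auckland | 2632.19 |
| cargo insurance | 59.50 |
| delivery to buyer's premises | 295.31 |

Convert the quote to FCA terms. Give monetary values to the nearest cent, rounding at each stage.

Not relevant to the conversion: delivery — on the buyer under both terms; not part of either seller's price.
From CIF to FCA, the seller no longer bears: origin terminal, freight, insurance.
FCA price = 104060.37 − 860.59 − 2632.19 − 59.50 = 100508.09

FCA price: AUD 100508.09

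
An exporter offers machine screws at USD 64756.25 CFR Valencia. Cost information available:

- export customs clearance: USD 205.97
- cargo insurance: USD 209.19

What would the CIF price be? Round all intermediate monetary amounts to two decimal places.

Not relevant to the conversion: export clearance — on the seller under both CFR and CIF; already in the CFR price and stays in the CIF price.
From CFR to CIF, the seller additionally bears: insurance.
CIF price = 64756.25 + 209.19 = 64965.44

CIF price: USD 64965.44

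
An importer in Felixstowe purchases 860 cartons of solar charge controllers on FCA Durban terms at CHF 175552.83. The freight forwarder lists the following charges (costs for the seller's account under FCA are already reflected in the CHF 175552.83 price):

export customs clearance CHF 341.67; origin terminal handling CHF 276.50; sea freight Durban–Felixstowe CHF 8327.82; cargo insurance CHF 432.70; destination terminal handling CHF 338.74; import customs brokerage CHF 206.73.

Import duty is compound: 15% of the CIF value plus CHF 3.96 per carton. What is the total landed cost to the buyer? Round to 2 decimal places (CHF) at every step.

Total landed cost: CHF 216229.40

FCA: the seller delivers export-cleared goods to the carrier; the buyer bears costs from that point.
Already in the invoice (seller's account under FCA): export clearance — exclude.
CIF value = FCA price + origin terminal + freight + insurance = 175552.83 + 276.50 + 8327.82 + 432.70 = 184589.85
Ad valorem component: 184589.85 × 15% = 27688.48
Specific component: 860 × 3.96 = 3405.60
Import duty = 27688.48 + 3405.60 = 31094.08
Buyer bears: origin terminal 276.50 + freight 8327.82 + insurance 432.70 + destination terminal 338.74 + brokerage 206.73 + duty 31094.08 = 40676.57
Landed cost = invoice 175552.83 + 40676.57 = 216229.40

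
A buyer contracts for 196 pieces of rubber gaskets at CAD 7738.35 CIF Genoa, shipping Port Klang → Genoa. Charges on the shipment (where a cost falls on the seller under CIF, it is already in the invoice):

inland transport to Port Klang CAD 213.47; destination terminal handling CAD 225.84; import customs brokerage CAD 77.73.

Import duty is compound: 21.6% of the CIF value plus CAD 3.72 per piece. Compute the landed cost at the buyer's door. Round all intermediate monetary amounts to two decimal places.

CIF: the seller pays costs through ocean freight and marine insurance to the destination port.
Already in the invoice (seller's account under CIF): inland to port — exclude.
The CIF price already equals the CIF value: 7738.35
Ad valorem component: 7738.35 × 21.6% = 1671.48
Specific component: 196 × 3.72 = 729.12
Import duty = 1671.48 + 729.12 = 2400.60
Buyer bears: destination terminal 225.84 + brokerage 77.73 + duty 2400.60 = 2704.17
Landed cost = invoice 7738.35 + 2704.17 = 10442.52

Total landed cost: CAD 10442.52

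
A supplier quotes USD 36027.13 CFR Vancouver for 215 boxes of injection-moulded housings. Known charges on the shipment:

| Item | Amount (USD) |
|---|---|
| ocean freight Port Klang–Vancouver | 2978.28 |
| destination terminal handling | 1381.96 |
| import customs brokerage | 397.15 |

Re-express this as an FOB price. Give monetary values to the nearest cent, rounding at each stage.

FOB price: USD 33048.85

Not relevant to the conversion: brokerage, destination terminal — on the buyer under both terms; not part of either seller's price.
From CFR to FOB, the seller no longer bears: freight.
FOB price = 36027.13 − 2978.28 = 33048.85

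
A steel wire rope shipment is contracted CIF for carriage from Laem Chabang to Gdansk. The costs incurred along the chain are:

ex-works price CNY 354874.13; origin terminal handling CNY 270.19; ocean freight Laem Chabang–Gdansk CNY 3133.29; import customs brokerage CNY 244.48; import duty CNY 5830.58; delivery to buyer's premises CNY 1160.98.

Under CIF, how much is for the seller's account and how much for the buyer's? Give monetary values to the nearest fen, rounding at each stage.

CIF: the seller pays costs through ocean freight and marine insurance to the destination port.
Seller's account: goods 354874.13 + origin terminal 270.19 + freight 3133.29 = 358277.61
Buyer's account: brokerage 244.48 + duty 5830.58 + delivery 1160.98 = 7236.04

Seller: CNY 358277.61; buyer: CNY 7236.04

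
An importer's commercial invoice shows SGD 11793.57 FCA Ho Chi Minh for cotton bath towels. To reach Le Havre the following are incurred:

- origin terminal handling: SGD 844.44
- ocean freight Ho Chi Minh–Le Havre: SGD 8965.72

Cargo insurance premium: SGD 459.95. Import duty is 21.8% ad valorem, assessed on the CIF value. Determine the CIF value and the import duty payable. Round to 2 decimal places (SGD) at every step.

CIF value: SGD 22063.68; import duty: SGD 4809.88

CIF = FCA price + pre-shipment costs + freight + insurance
CIF = 11793.57 + 844.44 + 8965.72 + 459.95 = 22063.68
Import duty = 22063.68 × 21.8% = 4809.88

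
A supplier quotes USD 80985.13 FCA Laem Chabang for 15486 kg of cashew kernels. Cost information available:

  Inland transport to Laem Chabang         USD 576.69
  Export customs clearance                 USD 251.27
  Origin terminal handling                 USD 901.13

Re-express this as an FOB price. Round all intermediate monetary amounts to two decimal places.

Not relevant to the conversion: inland to port, export clearance — on the seller under both FCA and FOB; already in the FCA price and stays in the FOB price.
From FCA to FOB, the seller additionally bears: origin terminal.
FOB price = 80985.13 + 901.13 = 81886.26

FOB price: USD 81886.26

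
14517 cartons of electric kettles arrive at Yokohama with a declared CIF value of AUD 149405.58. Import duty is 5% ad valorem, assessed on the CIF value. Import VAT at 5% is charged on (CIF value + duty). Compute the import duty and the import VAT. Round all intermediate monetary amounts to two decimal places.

Import duty = 149405.58 × 5% = 7470.28
VAT base = CIF + duty = 149405.58 + 7470.28 = 156875.86
Import VAT = 156875.86 × 5% = 7843.79

Import duty: AUD 7470.28; import VAT: AUD 7843.79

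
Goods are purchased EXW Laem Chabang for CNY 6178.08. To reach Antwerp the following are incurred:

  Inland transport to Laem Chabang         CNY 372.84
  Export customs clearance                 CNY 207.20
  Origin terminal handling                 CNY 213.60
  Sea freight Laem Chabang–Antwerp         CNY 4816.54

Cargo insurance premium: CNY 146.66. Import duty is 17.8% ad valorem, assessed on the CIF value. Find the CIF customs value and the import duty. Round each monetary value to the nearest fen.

CIF = EXW price + pre-shipment costs + freight + insurance
CIF = 6178.08 + 372.84 + 207.20 + 213.60 + 4816.54 + 146.66 = 11934.92
Import duty = 11934.92 × 17.8% = 2124.42

CIF value: CNY 11934.92; import duty: CNY 2124.42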